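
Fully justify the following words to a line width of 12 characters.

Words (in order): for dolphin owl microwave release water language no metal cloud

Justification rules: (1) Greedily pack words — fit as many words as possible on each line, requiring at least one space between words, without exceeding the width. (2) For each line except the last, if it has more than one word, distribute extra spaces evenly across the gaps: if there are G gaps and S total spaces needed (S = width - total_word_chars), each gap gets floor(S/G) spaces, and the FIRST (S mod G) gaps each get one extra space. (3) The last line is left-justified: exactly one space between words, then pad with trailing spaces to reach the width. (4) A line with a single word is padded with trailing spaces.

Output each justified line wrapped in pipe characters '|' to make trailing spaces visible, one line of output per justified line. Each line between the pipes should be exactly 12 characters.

Answer: |for  dolphin|
|owl         |
|microwave   |
|release     |
|water       |
|language  no|
|metal cloud |

Derivation:
Line 1: ['for', 'dolphin'] (min_width=11, slack=1)
Line 2: ['owl'] (min_width=3, slack=9)
Line 3: ['microwave'] (min_width=9, slack=3)
Line 4: ['release'] (min_width=7, slack=5)
Line 5: ['water'] (min_width=5, slack=7)
Line 6: ['language', 'no'] (min_width=11, slack=1)
Line 7: ['metal', 'cloud'] (min_width=11, slack=1)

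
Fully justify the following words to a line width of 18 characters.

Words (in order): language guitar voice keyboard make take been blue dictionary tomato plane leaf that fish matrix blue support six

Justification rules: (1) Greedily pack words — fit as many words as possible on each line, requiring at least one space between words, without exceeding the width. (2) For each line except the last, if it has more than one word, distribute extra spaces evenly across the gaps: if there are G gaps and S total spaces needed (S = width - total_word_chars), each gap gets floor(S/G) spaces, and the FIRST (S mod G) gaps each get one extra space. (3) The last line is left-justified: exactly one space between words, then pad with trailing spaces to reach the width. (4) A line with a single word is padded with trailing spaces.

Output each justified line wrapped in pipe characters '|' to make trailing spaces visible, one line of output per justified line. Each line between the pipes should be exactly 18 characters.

Answer: |language    guitar|
|voice     keyboard|
|make   take   been|
|blue    dictionary|
|tomato  plane leaf|
|that  fish  matrix|
|blue support six  |

Derivation:
Line 1: ['language', 'guitar'] (min_width=15, slack=3)
Line 2: ['voice', 'keyboard'] (min_width=14, slack=4)
Line 3: ['make', 'take', 'been'] (min_width=14, slack=4)
Line 4: ['blue', 'dictionary'] (min_width=15, slack=3)
Line 5: ['tomato', 'plane', 'leaf'] (min_width=17, slack=1)
Line 6: ['that', 'fish', 'matrix'] (min_width=16, slack=2)
Line 7: ['blue', 'support', 'six'] (min_width=16, slack=2)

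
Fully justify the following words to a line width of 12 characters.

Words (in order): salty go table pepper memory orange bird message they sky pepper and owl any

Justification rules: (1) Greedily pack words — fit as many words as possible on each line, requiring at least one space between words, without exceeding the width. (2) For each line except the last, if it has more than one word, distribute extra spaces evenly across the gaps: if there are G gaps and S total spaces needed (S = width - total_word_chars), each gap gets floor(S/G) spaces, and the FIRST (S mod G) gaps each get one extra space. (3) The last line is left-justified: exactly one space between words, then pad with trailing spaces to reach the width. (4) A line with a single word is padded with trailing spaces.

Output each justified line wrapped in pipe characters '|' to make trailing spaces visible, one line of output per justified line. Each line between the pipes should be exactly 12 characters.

Line 1: ['salty', 'go'] (min_width=8, slack=4)
Line 2: ['table', 'pepper'] (min_width=12, slack=0)
Line 3: ['memory'] (min_width=6, slack=6)
Line 4: ['orange', 'bird'] (min_width=11, slack=1)
Line 5: ['message', 'they'] (min_width=12, slack=0)
Line 6: ['sky', 'pepper'] (min_width=10, slack=2)
Line 7: ['and', 'owl', 'any'] (min_width=11, slack=1)

Answer: |salty     go|
|table pepper|
|memory      |
|orange  bird|
|message they|
|sky   pepper|
|and owl any |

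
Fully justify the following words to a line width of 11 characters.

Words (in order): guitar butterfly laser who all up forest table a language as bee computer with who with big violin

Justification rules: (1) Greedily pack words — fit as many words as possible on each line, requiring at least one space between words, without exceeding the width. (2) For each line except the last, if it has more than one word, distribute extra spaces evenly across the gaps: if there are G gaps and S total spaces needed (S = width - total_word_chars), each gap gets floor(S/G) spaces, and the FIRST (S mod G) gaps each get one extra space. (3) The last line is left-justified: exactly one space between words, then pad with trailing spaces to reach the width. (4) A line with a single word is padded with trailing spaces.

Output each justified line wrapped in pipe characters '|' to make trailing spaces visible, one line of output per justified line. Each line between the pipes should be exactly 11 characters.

Line 1: ['guitar'] (min_width=6, slack=5)
Line 2: ['butterfly'] (min_width=9, slack=2)
Line 3: ['laser', 'who'] (min_width=9, slack=2)
Line 4: ['all', 'up'] (min_width=6, slack=5)
Line 5: ['forest'] (min_width=6, slack=5)
Line 6: ['table', 'a'] (min_width=7, slack=4)
Line 7: ['language', 'as'] (min_width=11, slack=0)
Line 8: ['bee'] (min_width=3, slack=8)
Line 9: ['computer'] (min_width=8, slack=3)
Line 10: ['with', 'who'] (min_width=8, slack=3)
Line 11: ['with', 'big'] (min_width=8, slack=3)
Line 12: ['violin'] (min_width=6, slack=5)

Answer: |guitar     |
|butterfly  |
|laser   who|
|all      up|
|forest     |
|table     a|
|language as|
|bee        |
|computer   |
|with    who|
|with    big|
|violin     |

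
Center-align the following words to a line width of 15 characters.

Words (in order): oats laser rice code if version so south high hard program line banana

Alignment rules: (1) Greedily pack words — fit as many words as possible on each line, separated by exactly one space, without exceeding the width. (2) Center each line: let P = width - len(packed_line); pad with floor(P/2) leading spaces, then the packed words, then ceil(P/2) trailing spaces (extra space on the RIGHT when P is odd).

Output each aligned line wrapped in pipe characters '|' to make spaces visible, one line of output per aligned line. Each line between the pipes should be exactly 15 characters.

Line 1: ['oats', 'laser', 'rice'] (min_width=15, slack=0)
Line 2: ['code', 'if', 'version'] (min_width=15, slack=0)
Line 3: ['so', 'south', 'high'] (min_width=13, slack=2)
Line 4: ['hard', 'program'] (min_width=12, slack=3)
Line 5: ['line', 'banana'] (min_width=11, slack=4)

Answer: |oats laser rice|
|code if version|
| so south high |
| hard program  |
|  line banana  |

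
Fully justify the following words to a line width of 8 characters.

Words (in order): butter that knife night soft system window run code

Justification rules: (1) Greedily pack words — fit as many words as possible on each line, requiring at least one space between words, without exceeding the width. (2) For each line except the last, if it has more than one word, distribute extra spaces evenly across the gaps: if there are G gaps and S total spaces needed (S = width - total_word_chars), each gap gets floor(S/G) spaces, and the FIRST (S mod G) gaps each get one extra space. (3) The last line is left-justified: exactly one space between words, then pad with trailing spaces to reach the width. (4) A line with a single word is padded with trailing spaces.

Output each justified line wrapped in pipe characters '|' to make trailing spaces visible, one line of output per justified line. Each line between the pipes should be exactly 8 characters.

Line 1: ['butter'] (min_width=6, slack=2)
Line 2: ['that'] (min_width=4, slack=4)
Line 3: ['knife'] (min_width=5, slack=3)
Line 4: ['night'] (min_width=5, slack=3)
Line 5: ['soft'] (min_width=4, slack=4)
Line 6: ['system'] (min_width=6, slack=2)
Line 7: ['window'] (min_width=6, slack=2)
Line 8: ['run', 'code'] (min_width=8, slack=0)

Answer: |butter  |
|that    |
|knife   |
|night   |
|soft    |
|system  |
|window  |
|run code|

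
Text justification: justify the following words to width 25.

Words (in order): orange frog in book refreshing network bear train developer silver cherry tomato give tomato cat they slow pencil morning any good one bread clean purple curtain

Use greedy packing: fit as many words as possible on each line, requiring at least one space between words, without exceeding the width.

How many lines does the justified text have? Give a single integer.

Answer: 8

Derivation:
Line 1: ['orange', 'frog', 'in', 'book'] (min_width=19, slack=6)
Line 2: ['refreshing', 'network', 'bear'] (min_width=23, slack=2)
Line 3: ['train', 'developer', 'silver'] (min_width=22, slack=3)
Line 4: ['cherry', 'tomato', 'give', 'tomato'] (min_width=25, slack=0)
Line 5: ['cat', 'they', 'slow', 'pencil'] (min_width=20, slack=5)
Line 6: ['morning', 'any', 'good', 'one'] (min_width=20, slack=5)
Line 7: ['bread', 'clean', 'purple'] (min_width=18, slack=7)
Line 8: ['curtain'] (min_width=7, slack=18)
Total lines: 8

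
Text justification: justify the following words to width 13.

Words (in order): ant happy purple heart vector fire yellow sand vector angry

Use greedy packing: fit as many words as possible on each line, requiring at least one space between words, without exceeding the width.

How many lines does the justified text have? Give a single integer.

Line 1: ['ant', 'happy'] (min_width=9, slack=4)
Line 2: ['purple', 'heart'] (min_width=12, slack=1)
Line 3: ['vector', 'fire'] (min_width=11, slack=2)
Line 4: ['yellow', 'sand'] (min_width=11, slack=2)
Line 5: ['vector', 'angry'] (min_width=12, slack=1)
Total lines: 5

Answer: 5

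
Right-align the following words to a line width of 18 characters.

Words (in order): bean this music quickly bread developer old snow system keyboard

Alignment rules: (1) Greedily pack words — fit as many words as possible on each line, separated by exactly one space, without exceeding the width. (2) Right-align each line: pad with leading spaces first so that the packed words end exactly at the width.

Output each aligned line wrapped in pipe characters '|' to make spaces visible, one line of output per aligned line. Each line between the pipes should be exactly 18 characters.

Line 1: ['bean', 'this', 'music'] (min_width=15, slack=3)
Line 2: ['quickly', 'bread'] (min_width=13, slack=5)
Line 3: ['developer', 'old', 'snow'] (min_width=18, slack=0)
Line 4: ['system', 'keyboard'] (min_width=15, slack=3)

Answer: |   bean this music|
|     quickly bread|
|developer old snow|
|   system keyboard|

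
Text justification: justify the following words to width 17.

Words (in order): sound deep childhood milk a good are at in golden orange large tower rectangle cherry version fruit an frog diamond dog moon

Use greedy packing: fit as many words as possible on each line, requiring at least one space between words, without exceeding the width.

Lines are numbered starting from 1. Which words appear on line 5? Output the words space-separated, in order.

Line 1: ['sound', 'deep'] (min_width=10, slack=7)
Line 2: ['childhood', 'milk', 'a'] (min_width=16, slack=1)
Line 3: ['good', 'are', 'at', 'in'] (min_width=14, slack=3)
Line 4: ['golden', 'orange'] (min_width=13, slack=4)
Line 5: ['large', 'tower'] (min_width=11, slack=6)
Line 6: ['rectangle', 'cherry'] (min_width=16, slack=1)
Line 7: ['version', 'fruit', 'an'] (min_width=16, slack=1)
Line 8: ['frog', 'diamond', 'dog'] (min_width=16, slack=1)
Line 9: ['moon'] (min_width=4, slack=13)

Answer: large tower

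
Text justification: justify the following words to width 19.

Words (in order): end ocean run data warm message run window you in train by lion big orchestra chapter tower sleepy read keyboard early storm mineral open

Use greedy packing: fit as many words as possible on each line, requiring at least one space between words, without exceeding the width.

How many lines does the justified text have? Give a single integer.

Answer: 8

Derivation:
Line 1: ['end', 'ocean', 'run', 'data'] (min_width=18, slack=1)
Line 2: ['warm', 'message', 'run'] (min_width=16, slack=3)
Line 3: ['window', 'you', 'in', 'train'] (min_width=19, slack=0)
Line 4: ['by', 'lion', 'big'] (min_width=11, slack=8)
Line 5: ['orchestra', 'chapter'] (min_width=17, slack=2)
Line 6: ['tower', 'sleepy', 'read'] (min_width=17, slack=2)
Line 7: ['keyboard', 'early'] (min_width=14, slack=5)
Line 8: ['storm', 'mineral', 'open'] (min_width=18, slack=1)
Total lines: 8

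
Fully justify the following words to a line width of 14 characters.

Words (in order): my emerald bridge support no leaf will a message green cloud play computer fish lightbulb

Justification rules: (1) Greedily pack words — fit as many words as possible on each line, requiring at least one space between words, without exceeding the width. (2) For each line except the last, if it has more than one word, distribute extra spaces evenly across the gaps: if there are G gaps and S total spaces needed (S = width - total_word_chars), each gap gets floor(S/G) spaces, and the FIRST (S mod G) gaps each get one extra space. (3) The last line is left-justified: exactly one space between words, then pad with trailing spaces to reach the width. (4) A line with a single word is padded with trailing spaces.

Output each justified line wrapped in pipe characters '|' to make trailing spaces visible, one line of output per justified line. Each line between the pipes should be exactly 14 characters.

Line 1: ['my', 'emerald'] (min_width=10, slack=4)
Line 2: ['bridge', 'support'] (min_width=14, slack=0)
Line 3: ['no', 'leaf', 'will', 'a'] (min_width=14, slack=0)
Line 4: ['message', 'green'] (min_width=13, slack=1)
Line 5: ['cloud', 'play'] (min_width=10, slack=4)
Line 6: ['computer', 'fish'] (min_width=13, slack=1)
Line 7: ['lightbulb'] (min_width=9, slack=5)

Answer: |my     emerald|
|bridge support|
|no leaf will a|
|message  green|
|cloud     play|
|computer  fish|
|lightbulb     |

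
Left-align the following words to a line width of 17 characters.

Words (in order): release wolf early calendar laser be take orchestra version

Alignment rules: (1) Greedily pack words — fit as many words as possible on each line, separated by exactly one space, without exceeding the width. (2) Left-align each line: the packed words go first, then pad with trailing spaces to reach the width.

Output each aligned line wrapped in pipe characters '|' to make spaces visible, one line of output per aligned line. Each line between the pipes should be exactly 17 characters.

Answer: |release wolf     |
|early calendar   |
|laser be take    |
|orchestra version|

Derivation:
Line 1: ['release', 'wolf'] (min_width=12, slack=5)
Line 2: ['early', 'calendar'] (min_width=14, slack=3)
Line 3: ['laser', 'be', 'take'] (min_width=13, slack=4)
Line 4: ['orchestra', 'version'] (min_width=17, slack=0)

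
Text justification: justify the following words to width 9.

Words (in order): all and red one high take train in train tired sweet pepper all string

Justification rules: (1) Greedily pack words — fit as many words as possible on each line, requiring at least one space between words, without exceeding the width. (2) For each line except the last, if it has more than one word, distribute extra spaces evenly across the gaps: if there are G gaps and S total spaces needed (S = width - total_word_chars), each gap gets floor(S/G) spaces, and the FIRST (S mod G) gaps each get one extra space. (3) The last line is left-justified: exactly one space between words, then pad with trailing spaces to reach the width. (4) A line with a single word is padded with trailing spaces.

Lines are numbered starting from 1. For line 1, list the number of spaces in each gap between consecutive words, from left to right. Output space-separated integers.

Answer: 3

Derivation:
Line 1: ['all', 'and'] (min_width=7, slack=2)
Line 2: ['red', 'one'] (min_width=7, slack=2)
Line 3: ['high', 'take'] (min_width=9, slack=0)
Line 4: ['train', 'in'] (min_width=8, slack=1)
Line 5: ['train'] (min_width=5, slack=4)
Line 6: ['tired'] (min_width=5, slack=4)
Line 7: ['sweet'] (min_width=5, slack=4)
Line 8: ['pepper'] (min_width=6, slack=3)
Line 9: ['all'] (min_width=3, slack=6)
Line 10: ['string'] (min_width=6, slack=3)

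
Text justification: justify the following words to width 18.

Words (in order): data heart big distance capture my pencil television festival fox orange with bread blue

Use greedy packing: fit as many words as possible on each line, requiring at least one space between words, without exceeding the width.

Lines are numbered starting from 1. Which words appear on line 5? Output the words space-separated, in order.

Answer: festival fox

Derivation:
Line 1: ['data', 'heart', 'big'] (min_width=14, slack=4)
Line 2: ['distance', 'capture'] (min_width=16, slack=2)
Line 3: ['my', 'pencil'] (min_width=9, slack=9)
Line 4: ['television'] (min_width=10, slack=8)
Line 5: ['festival', 'fox'] (min_width=12, slack=6)
Line 6: ['orange', 'with', 'bread'] (min_width=17, slack=1)
Line 7: ['blue'] (min_width=4, slack=14)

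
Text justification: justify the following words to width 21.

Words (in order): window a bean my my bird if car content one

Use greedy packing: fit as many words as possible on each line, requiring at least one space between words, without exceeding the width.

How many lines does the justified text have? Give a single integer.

Answer: 3

Derivation:
Line 1: ['window', 'a', 'bean', 'my', 'my'] (min_width=19, slack=2)
Line 2: ['bird', 'if', 'car', 'content'] (min_width=19, slack=2)
Line 3: ['one'] (min_width=3, slack=18)
Total lines: 3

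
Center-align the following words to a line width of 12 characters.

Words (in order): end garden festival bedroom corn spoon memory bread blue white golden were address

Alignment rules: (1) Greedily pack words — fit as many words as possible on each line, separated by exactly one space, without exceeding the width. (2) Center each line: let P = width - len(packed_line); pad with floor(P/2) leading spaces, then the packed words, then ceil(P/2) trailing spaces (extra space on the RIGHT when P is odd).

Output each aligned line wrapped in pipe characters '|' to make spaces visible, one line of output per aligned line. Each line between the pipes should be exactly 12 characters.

Line 1: ['end', 'garden'] (min_width=10, slack=2)
Line 2: ['festival'] (min_width=8, slack=4)
Line 3: ['bedroom', 'corn'] (min_width=12, slack=0)
Line 4: ['spoon', 'memory'] (min_width=12, slack=0)
Line 5: ['bread', 'blue'] (min_width=10, slack=2)
Line 6: ['white', 'golden'] (min_width=12, slack=0)
Line 7: ['were', 'address'] (min_width=12, slack=0)

Answer: | end garden |
|  festival  |
|bedroom corn|
|spoon memory|
| bread blue |
|white golden|
|were address|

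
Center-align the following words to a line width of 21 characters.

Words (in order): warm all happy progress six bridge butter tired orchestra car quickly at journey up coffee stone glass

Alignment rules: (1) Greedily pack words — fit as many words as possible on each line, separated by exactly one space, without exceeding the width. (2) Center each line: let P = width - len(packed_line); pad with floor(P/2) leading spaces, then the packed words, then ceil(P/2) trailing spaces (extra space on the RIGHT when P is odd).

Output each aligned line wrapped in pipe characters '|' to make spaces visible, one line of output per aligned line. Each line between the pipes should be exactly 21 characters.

Line 1: ['warm', 'all', 'happy'] (min_width=14, slack=7)
Line 2: ['progress', 'six', 'bridge'] (min_width=19, slack=2)
Line 3: ['butter', 'tired'] (min_width=12, slack=9)
Line 4: ['orchestra', 'car', 'quickly'] (min_width=21, slack=0)
Line 5: ['at', 'journey', 'up', 'coffee'] (min_width=20, slack=1)
Line 6: ['stone', 'glass'] (min_width=11, slack=10)

Answer: |   warm all happy    |
| progress six bridge |
|    butter tired     |
|orchestra car quickly|
|at journey up coffee |
|     stone glass     |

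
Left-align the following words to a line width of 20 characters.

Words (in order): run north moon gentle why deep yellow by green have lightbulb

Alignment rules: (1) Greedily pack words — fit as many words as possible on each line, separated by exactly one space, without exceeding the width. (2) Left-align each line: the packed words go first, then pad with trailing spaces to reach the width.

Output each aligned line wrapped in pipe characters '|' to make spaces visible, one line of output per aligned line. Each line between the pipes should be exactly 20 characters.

Answer: |run north moon      |
|gentle why deep     |
|yellow by green have|
|lightbulb           |

Derivation:
Line 1: ['run', 'north', 'moon'] (min_width=14, slack=6)
Line 2: ['gentle', 'why', 'deep'] (min_width=15, slack=5)
Line 3: ['yellow', 'by', 'green', 'have'] (min_width=20, slack=0)
Line 4: ['lightbulb'] (min_width=9, slack=11)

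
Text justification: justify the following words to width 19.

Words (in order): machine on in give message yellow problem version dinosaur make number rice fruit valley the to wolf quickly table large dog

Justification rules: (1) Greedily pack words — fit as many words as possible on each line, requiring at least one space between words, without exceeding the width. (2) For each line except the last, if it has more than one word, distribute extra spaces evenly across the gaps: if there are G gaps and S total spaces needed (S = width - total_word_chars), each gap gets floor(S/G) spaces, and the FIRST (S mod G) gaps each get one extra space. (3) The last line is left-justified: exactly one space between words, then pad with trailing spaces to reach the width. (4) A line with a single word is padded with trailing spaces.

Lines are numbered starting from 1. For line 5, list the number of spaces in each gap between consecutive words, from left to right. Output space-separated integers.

Answer: 2 2

Derivation:
Line 1: ['machine', 'on', 'in', 'give'] (min_width=18, slack=1)
Line 2: ['message', 'yellow'] (min_width=14, slack=5)
Line 3: ['problem', 'version'] (min_width=15, slack=4)
Line 4: ['dinosaur', 'make'] (min_width=13, slack=6)
Line 5: ['number', 'rice', 'fruit'] (min_width=17, slack=2)
Line 6: ['valley', 'the', 'to', 'wolf'] (min_width=18, slack=1)
Line 7: ['quickly', 'table', 'large'] (min_width=19, slack=0)
Line 8: ['dog'] (min_width=3, slack=16)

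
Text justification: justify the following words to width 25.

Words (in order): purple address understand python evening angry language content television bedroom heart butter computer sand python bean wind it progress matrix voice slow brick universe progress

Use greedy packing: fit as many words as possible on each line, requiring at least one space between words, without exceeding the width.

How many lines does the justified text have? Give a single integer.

Answer: 9

Derivation:
Line 1: ['purple', 'address', 'understand'] (min_width=25, slack=0)
Line 2: ['python', 'evening', 'angry'] (min_width=20, slack=5)
Line 3: ['language', 'content'] (min_width=16, slack=9)
Line 4: ['television', 'bedroom', 'heart'] (min_width=24, slack=1)
Line 5: ['butter', 'computer', 'sand'] (min_width=20, slack=5)
Line 6: ['python', 'bean', 'wind', 'it'] (min_width=19, slack=6)
Line 7: ['progress', 'matrix', 'voice'] (min_width=21, slack=4)
Line 8: ['slow', 'brick', 'universe'] (min_width=19, slack=6)
Line 9: ['progress'] (min_width=8, slack=17)
Total lines: 9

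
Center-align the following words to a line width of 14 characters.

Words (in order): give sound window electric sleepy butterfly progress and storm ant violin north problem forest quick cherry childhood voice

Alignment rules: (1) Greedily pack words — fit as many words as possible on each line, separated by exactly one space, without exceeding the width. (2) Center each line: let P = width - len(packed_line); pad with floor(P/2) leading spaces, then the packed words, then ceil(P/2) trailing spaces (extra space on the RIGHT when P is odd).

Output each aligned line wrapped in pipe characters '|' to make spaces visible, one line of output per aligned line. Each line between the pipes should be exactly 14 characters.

Answer: |  give sound  |
|    window    |
|   electric   |
|    sleepy    |
|  butterfly   |
| progress and |
|  storm ant   |
| violin north |
|problem forest|
| quick cherry |
|  childhood   |
|    voice     |

Derivation:
Line 1: ['give', 'sound'] (min_width=10, slack=4)
Line 2: ['window'] (min_width=6, slack=8)
Line 3: ['electric'] (min_width=8, slack=6)
Line 4: ['sleepy'] (min_width=6, slack=8)
Line 5: ['butterfly'] (min_width=9, slack=5)
Line 6: ['progress', 'and'] (min_width=12, slack=2)
Line 7: ['storm', 'ant'] (min_width=9, slack=5)
Line 8: ['violin', 'north'] (min_width=12, slack=2)
Line 9: ['problem', 'forest'] (min_width=14, slack=0)
Line 10: ['quick', 'cherry'] (min_width=12, slack=2)
Line 11: ['childhood'] (min_width=9, slack=5)
Line 12: ['voice'] (min_width=5, slack=9)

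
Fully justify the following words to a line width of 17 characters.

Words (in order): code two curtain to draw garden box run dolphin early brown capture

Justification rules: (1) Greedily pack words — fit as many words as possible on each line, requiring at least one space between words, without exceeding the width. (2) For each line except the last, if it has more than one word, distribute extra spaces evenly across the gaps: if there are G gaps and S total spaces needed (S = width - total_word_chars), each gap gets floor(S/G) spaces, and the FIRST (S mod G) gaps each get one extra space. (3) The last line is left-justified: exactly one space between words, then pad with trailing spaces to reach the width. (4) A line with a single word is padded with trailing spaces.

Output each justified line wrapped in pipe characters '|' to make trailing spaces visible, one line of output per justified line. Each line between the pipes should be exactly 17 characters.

Answer: |code  two curtain|
|to   draw  garden|
|box  run  dolphin|
|early       brown|
|capture          |

Derivation:
Line 1: ['code', 'two', 'curtain'] (min_width=16, slack=1)
Line 2: ['to', 'draw', 'garden'] (min_width=14, slack=3)
Line 3: ['box', 'run', 'dolphin'] (min_width=15, slack=2)
Line 4: ['early', 'brown'] (min_width=11, slack=6)
Line 5: ['capture'] (min_width=7, slack=10)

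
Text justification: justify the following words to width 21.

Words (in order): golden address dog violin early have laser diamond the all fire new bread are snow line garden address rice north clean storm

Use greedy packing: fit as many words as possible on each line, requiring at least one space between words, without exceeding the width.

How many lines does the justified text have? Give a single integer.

Line 1: ['golden', 'address', 'dog'] (min_width=18, slack=3)
Line 2: ['violin', 'early', 'have'] (min_width=17, slack=4)
Line 3: ['laser', 'diamond', 'the', 'all'] (min_width=21, slack=0)
Line 4: ['fire', 'new', 'bread', 'are'] (min_width=18, slack=3)
Line 5: ['snow', 'line', 'garden'] (min_width=16, slack=5)
Line 6: ['address', 'rice', 'north'] (min_width=18, slack=3)
Line 7: ['clean', 'storm'] (min_width=11, slack=10)
Total lines: 7

Answer: 7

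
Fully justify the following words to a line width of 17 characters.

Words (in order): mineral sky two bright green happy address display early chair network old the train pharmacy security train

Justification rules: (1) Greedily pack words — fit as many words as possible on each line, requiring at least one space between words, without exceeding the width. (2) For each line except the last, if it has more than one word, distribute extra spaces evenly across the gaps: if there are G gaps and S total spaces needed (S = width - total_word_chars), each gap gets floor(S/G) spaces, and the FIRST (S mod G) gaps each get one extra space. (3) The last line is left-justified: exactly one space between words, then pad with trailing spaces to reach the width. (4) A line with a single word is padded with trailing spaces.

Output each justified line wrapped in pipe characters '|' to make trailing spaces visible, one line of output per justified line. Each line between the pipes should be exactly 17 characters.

Line 1: ['mineral', 'sky', 'two'] (min_width=15, slack=2)
Line 2: ['bright', 'green'] (min_width=12, slack=5)
Line 3: ['happy', 'address'] (min_width=13, slack=4)
Line 4: ['display', 'early'] (min_width=13, slack=4)
Line 5: ['chair', 'network', 'old'] (min_width=17, slack=0)
Line 6: ['the', 'train'] (min_width=9, slack=8)
Line 7: ['pharmacy', 'security'] (min_width=17, slack=0)
Line 8: ['train'] (min_width=5, slack=12)

Answer: |mineral  sky  two|
|bright      green|
|happy     address|
|display     early|
|chair network old|
|the         train|
|pharmacy security|
|train            |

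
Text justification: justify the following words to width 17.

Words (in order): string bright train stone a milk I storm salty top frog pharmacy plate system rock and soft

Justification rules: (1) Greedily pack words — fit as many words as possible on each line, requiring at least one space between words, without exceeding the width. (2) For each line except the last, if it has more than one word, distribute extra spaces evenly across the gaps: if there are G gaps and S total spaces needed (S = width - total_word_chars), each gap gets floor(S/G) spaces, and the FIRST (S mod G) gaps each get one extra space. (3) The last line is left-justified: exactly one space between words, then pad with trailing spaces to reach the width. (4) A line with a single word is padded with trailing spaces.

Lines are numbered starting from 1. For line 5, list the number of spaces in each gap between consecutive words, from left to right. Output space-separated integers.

Answer: 4

Derivation:
Line 1: ['string', 'bright'] (min_width=13, slack=4)
Line 2: ['train', 'stone', 'a'] (min_width=13, slack=4)
Line 3: ['milk', 'I', 'storm'] (min_width=12, slack=5)
Line 4: ['salty', 'top', 'frog'] (min_width=14, slack=3)
Line 5: ['pharmacy', 'plate'] (min_width=14, slack=3)
Line 6: ['system', 'rock', 'and'] (min_width=15, slack=2)
Line 7: ['soft'] (min_width=4, slack=13)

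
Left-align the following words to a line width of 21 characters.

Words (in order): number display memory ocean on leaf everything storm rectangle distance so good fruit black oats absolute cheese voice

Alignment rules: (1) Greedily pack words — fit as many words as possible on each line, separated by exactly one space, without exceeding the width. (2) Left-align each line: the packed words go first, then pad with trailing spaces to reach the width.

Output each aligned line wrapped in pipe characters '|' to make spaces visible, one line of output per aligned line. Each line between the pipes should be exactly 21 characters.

Answer: |number display memory|
|ocean on leaf        |
|everything storm     |
|rectangle distance so|
|good fruit black oats|
|absolute cheese voice|

Derivation:
Line 1: ['number', 'display', 'memory'] (min_width=21, slack=0)
Line 2: ['ocean', 'on', 'leaf'] (min_width=13, slack=8)
Line 3: ['everything', 'storm'] (min_width=16, slack=5)
Line 4: ['rectangle', 'distance', 'so'] (min_width=21, slack=0)
Line 5: ['good', 'fruit', 'black', 'oats'] (min_width=21, slack=0)
Line 6: ['absolute', 'cheese', 'voice'] (min_width=21, slack=0)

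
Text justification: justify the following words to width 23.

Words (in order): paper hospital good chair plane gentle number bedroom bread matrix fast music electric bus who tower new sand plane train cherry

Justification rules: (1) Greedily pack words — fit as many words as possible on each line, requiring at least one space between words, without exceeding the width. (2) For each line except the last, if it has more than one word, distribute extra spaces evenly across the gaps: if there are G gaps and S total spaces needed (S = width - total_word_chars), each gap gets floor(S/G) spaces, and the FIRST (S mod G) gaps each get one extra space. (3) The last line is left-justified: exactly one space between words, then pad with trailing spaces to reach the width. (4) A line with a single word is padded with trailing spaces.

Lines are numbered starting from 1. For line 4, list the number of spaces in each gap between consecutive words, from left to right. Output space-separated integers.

Line 1: ['paper', 'hospital', 'good'] (min_width=19, slack=4)
Line 2: ['chair', 'plane', 'gentle'] (min_width=18, slack=5)
Line 3: ['number', 'bedroom', 'bread'] (min_width=20, slack=3)
Line 4: ['matrix', 'fast', 'music'] (min_width=17, slack=6)
Line 5: ['electric', 'bus', 'who', 'tower'] (min_width=22, slack=1)
Line 6: ['new', 'sand', 'plane', 'train'] (min_width=20, slack=3)
Line 7: ['cherry'] (min_width=6, slack=17)

Answer: 4 4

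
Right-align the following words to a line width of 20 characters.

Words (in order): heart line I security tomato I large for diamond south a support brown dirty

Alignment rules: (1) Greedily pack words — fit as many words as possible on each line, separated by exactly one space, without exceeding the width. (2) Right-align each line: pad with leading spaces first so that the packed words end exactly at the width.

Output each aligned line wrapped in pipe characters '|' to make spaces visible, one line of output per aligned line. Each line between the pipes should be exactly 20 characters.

Line 1: ['heart', 'line', 'I'] (min_width=12, slack=8)
Line 2: ['security', 'tomato', 'I'] (min_width=17, slack=3)
Line 3: ['large', 'for', 'diamond'] (min_width=17, slack=3)
Line 4: ['south', 'a', 'support'] (min_width=15, slack=5)
Line 5: ['brown', 'dirty'] (min_width=11, slack=9)

Answer: |        heart line I|
|   security tomato I|
|   large for diamond|
|     south a support|
|         brown dirty|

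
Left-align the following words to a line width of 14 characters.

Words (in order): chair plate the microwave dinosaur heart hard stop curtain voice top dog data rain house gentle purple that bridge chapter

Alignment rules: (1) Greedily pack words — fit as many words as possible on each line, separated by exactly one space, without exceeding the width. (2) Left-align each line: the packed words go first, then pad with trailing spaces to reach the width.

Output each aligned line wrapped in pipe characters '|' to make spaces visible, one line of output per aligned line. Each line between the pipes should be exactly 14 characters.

Line 1: ['chair', 'plate'] (min_width=11, slack=3)
Line 2: ['the', 'microwave'] (min_width=13, slack=1)
Line 3: ['dinosaur', 'heart'] (min_width=14, slack=0)
Line 4: ['hard', 'stop'] (min_width=9, slack=5)
Line 5: ['curtain', 'voice'] (min_width=13, slack=1)
Line 6: ['top', 'dog', 'data'] (min_width=12, slack=2)
Line 7: ['rain', 'house'] (min_width=10, slack=4)
Line 8: ['gentle', 'purple'] (min_width=13, slack=1)
Line 9: ['that', 'bridge'] (min_width=11, slack=3)
Line 10: ['chapter'] (min_width=7, slack=7)

Answer: |chair plate   |
|the microwave |
|dinosaur heart|
|hard stop     |
|curtain voice |
|top dog data  |
|rain house    |
|gentle purple |
|that bridge   |
|chapter       |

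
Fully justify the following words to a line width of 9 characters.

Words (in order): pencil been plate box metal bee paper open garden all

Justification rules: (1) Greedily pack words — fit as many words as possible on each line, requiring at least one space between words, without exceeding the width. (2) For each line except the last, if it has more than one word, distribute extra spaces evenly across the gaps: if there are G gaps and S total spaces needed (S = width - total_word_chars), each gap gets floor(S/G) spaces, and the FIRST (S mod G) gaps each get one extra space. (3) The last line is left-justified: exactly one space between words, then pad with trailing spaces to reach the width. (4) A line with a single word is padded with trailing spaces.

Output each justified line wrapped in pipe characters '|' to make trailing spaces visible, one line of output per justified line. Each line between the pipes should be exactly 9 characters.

Line 1: ['pencil'] (min_width=6, slack=3)
Line 2: ['been'] (min_width=4, slack=5)
Line 3: ['plate', 'box'] (min_width=9, slack=0)
Line 4: ['metal', 'bee'] (min_width=9, slack=0)
Line 5: ['paper'] (min_width=5, slack=4)
Line 6: ['open'] (min_width=4, slack=5)
Line 7: ['garden'] (min_width=6, slack=3)
Line 8: ['all'] (min_width=3, slack=6)

Answer: |pencil   |
|been     |
|plate box|
|metal bee|
|paper    |
|open     |
|garden   |
|all      |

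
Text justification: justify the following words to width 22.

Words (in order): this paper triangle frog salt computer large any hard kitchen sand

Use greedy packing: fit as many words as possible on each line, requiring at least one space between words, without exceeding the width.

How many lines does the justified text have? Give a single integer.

Line 1: ['this', 'paper', 'triangle'] (min_width=19, slack=3)
Line 2: ['frog', 'salt', 'computer'] (min_width=18, slack=4)
Line 3: ['large', 'any', 'hard', 'kitchen'] (min_width=22, slack=0)
Line 4: ['sand'] (min_width=4, slack=18)
Total lines: 4

Answer: 4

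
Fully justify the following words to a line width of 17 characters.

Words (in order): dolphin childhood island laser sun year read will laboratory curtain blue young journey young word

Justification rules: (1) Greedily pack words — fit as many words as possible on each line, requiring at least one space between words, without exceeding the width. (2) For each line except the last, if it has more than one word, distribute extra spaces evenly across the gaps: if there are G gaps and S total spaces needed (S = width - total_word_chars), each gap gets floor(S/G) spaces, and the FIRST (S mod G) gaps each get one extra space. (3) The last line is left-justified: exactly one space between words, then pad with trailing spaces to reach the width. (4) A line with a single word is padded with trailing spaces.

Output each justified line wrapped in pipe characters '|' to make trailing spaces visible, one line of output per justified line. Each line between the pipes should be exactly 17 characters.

Answer: |dolphin childhood|
|island  laser sun|
|year   read  will|
|laboratory       |
|curtain      blue|
|young     journey|
|young word       |

Derivation:
Line 1: ['dolphin', 'childhood'] (min_width=17, slack=0)
Line 2: ['island', 'laser', 'sun'] (min_width=16, slack=1)
Line 3: ['year', 'read', 'will'] (min_width=14, slack=3)
Line 4: ['laboratory'] (min_width=10, slack=7)
Line 5: ['curtain', 'blue'] (min_width=12, slack=5)
Line 6: ['young', 'journey'] (min_width=13, slack=4)
Line 7: ['young', 'word'] (min_width=10, slack=7)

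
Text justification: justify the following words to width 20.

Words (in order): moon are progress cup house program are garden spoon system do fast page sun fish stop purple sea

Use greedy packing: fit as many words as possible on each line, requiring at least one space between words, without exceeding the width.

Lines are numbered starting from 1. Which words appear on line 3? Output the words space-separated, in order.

Answer: are garden spoon

Derivation:
Line 1: ['moon', 'are', 'progress'] (min_width=17, slack=3)
Line 2: ['cup', 'house', 'program'] (min_width=17, slack=3)
Line 3: ['are', 'garden', 'spoon'] (min_width=16, slack=4)
Line 4: ['system', 'do', 'fast', 'page'] (min_width=19, slack=1)
Line 5: ['sun', 'fish', 'stop', 'purple'] (min_width=20, slack=0)
Line 6: ['sea'] (min_width=3, slack=17)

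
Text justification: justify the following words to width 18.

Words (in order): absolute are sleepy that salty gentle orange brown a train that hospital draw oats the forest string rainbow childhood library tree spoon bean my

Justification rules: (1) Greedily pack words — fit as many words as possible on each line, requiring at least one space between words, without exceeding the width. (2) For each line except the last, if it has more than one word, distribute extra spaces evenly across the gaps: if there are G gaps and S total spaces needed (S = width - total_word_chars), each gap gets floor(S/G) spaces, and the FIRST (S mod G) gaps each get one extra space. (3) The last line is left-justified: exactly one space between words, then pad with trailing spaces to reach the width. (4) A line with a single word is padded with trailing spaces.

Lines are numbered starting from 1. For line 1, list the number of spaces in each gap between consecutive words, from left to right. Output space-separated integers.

Line 1: ['absolute', 'are'] (min_width=12, slack=6)
Line 2: ['sleepy', 'that', 'salty'] (min_width=17, slack=1)
Line 3: ['gentle', 'orange'] (min_width=13, slack=5)
Line 4: ['brown', 'a', 'train', 'that'] (min_width=18, slack=0)
Line 5: ['hospital', 'draw', 'oats'] (min_width=18, slack=0)
Line 6: ['the', 'forest', 'string'] (min_width=17, slack=1)
Line 7: ['rainbow', 'childhood'] (min_width=17, slack=1)
Line 8: ['library', 'tree', 'spoon'] (min_width=18, slack=0)
Line 9: ['bean', 'my'] (min_width=7, slack=11)

Answer: 7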